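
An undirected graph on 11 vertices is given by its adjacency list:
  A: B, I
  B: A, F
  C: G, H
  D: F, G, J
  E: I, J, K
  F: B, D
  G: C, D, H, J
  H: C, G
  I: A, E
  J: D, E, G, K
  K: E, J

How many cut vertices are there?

Removing G increases the component count from 1 to 2, so G is a cut vertex.
By contrast removing D leaves 1 component; it is not a cut vertex. No other vertex is a cut vertex either.

1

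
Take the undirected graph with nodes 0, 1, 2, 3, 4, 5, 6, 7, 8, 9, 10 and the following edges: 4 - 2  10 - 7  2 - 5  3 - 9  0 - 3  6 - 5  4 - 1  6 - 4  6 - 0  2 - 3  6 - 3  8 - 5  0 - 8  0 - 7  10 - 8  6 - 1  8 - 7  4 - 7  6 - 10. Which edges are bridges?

The edges on the cycle 6-4-2-5-6 are not bridges since each lies on that cycle.
But removing 9 - 3 disconnects 9 from 3 — this is a bridge.

3-9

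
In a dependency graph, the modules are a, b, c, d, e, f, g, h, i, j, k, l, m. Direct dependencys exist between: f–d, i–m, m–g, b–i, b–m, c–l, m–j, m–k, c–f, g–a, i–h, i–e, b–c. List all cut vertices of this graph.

b, c, f, g, i, m

Removing b increases the component count from 1 to 2, so b is a cut vertex.
Removing c increases the component count from 1 to 3, so c is a cut vertex.
Removing f increases the component count from 1 to 2, so f is a cut vertex.
Likewise g, i, m are cut vertices.
By contrast removing h leaves 1 component; it is not a cut vertex. No other vertex is a cut vertex either.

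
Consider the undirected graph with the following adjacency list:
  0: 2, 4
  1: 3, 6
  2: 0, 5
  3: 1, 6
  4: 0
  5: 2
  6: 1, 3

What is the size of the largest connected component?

4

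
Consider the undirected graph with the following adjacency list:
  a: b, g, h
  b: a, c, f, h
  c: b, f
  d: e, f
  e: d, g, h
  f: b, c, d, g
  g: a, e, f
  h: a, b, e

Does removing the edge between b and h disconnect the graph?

No

After removing b-h, the path b-a-h still connects them, so the edge is not a bridge.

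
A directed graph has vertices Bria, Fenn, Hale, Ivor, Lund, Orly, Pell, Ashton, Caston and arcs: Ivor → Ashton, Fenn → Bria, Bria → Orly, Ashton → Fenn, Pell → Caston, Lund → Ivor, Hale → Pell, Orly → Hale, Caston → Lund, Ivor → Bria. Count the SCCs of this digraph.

{Bria, Fenn, Hale, Ivor, Lund, Orly, Pell, Ashton, Caston} are all mutually reachable — one SCC of size 9.
That gives 1 strongly connected component.

1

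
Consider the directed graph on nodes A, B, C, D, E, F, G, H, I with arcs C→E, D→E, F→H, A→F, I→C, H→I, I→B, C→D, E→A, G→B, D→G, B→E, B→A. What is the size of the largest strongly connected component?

{A, B, C, D, E, F, G, H, I} are all mutually reachable — one SCC of size 9.
The largest has 9 vertices.

9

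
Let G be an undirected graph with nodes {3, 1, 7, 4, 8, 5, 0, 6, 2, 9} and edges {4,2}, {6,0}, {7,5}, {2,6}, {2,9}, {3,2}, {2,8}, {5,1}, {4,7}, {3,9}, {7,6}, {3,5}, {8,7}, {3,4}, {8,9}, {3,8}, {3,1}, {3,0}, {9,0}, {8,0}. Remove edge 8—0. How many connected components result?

1

8 and 0 are still connected via 8-3-0, so the component count stays at 1.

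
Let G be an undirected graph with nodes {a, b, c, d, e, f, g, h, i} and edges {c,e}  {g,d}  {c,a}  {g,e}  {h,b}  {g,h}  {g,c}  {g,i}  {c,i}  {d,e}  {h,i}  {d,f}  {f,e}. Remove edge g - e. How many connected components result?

g and e are still connected via g-c-e, so the component count stays at 1.

1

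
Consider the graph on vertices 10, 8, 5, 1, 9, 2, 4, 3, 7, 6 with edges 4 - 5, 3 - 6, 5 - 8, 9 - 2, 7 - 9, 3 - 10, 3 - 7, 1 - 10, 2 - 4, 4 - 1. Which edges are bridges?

3-6, 4-5, 5-8

The edges on the cycle 3-7-9-2-4-1-10-3 are not bridges since each lies on that cycle.
But removing 8 - 5 disconnects 8 from 5; removing 4 - 5 disconnects 4 from 5; removing 3 - 6 disconnects 3 from 6 — these are bridges.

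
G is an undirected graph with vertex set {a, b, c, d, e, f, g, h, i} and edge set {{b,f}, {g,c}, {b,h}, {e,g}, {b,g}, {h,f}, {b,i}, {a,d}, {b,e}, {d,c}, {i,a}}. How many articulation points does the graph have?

1

Removing b increases the component count from 1 to 2, so b is a cut vertex.
By contrast removing h leaves 1 component; it is not a cut vertex. No other vertex is a cut vertex either.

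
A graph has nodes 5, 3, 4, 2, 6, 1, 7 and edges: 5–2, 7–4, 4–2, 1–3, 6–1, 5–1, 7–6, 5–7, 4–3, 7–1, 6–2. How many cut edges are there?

0

The edges on the cycle 7-6-2-4-7 are not bridges since each lies on that cycle.
Every edge lies on some cycle, so there are no bridges.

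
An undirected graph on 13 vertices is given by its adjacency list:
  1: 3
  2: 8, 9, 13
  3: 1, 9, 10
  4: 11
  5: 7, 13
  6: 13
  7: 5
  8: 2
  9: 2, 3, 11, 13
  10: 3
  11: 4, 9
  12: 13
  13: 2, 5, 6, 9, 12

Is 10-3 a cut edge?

Yes

Removing 10-3 leaves no path between 10 and 3: the component count goes from 1 to 2. So it is a bridge.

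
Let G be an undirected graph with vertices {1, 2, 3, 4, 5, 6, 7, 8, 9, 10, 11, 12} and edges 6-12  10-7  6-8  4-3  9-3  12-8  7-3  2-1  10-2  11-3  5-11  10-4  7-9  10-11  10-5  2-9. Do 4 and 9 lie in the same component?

Yes

From 4 we can reach 1, 2, 3, 4, 5, 7, 9, 10, 11, which includes 9.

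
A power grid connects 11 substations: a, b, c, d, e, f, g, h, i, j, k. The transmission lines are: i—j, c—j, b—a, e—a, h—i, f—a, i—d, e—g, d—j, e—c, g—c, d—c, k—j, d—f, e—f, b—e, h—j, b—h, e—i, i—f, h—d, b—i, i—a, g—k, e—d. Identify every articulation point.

none

Removing a, for instance, still leaves 1 component. No single vertex removal increases the component count — the graph has no articulation points.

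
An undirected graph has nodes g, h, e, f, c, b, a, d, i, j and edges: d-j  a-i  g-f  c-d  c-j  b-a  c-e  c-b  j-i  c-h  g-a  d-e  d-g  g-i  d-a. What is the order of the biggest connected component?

Starting from a we can reach a, b, c, d, e, f, g, h, i, j. That is one component of size 10.
The largest has 10 vertices.

10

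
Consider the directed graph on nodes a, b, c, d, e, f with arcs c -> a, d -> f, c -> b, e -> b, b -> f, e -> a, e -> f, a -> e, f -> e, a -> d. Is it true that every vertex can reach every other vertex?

No

There is no directed path from f to c, so the graph is not strongly connected.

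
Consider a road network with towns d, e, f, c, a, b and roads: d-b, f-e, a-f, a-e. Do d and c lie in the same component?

No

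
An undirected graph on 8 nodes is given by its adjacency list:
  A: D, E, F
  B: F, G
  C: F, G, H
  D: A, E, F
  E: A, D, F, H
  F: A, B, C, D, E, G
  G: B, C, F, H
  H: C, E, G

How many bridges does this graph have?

0

The edges on the cycle F-C-H-G-F are not bridges since each lies on that cycle.
Every edge lies on some cycle, so there are no bridges.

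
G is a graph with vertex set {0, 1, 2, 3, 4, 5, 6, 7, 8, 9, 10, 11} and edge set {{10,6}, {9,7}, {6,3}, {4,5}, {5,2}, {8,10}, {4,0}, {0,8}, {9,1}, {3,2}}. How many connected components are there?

3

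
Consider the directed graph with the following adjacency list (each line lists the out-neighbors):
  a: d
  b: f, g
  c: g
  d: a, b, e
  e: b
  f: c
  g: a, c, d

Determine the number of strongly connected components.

{a, b, c, d, e, f, g} are all mutually reachable — one SCC of size 7.
That gives 1 strongly connected component.

1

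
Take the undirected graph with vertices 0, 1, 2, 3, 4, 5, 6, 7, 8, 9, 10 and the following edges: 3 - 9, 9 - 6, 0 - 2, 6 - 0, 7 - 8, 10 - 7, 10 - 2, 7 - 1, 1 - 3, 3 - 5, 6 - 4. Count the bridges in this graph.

3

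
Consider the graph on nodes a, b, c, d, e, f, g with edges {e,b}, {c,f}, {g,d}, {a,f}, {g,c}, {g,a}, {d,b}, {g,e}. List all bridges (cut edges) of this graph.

none

The edges on the cycle g-a-f-c-g are not bridges since each lies on that cycle.
Every edge lies on some cycle, so there are no bridges.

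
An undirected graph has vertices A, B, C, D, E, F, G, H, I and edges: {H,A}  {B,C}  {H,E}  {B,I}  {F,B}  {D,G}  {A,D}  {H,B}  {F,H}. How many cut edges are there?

The edges on the cycle F-H-B-F are not bridges since each lies on that cycle.
But removing H—E disconnects H from E; removing B—C disconnects B from C; removing B—I disconnects B from I; removing A—D disconnects A from D — these are bridges.
In total 6 edges are bridges.

6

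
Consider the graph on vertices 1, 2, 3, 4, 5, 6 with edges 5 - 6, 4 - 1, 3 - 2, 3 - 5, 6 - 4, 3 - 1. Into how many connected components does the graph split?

Starting from 1 we can reach 1, 2, 3, 4, 5, 6. That is one component of size 6.
Total: 1 component.

1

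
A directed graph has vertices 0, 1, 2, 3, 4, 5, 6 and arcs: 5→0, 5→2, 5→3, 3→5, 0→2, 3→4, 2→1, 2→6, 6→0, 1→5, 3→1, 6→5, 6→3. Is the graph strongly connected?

No

There is no directed path from 4 to 6, so the graph is not strongly connected.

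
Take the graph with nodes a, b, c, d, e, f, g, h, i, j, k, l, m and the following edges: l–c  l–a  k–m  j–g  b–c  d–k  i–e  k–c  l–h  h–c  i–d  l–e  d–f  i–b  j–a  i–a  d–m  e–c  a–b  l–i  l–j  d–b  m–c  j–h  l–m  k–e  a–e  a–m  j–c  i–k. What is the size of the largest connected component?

13

Starting from a we can reach a, b, c, d, e, f, g, h, i, j, k, l, m. That is one component of size 13.
The largest has 13 vertices.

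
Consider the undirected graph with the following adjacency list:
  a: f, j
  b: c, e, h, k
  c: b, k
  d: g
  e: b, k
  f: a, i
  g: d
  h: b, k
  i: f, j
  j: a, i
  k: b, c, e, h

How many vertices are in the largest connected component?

Starting from d we can reach d, g. That is one component of size 2.
Starting from a we can reach a, f, i, j. That is one component of size 4.
Starting from b we can reach b, c, e, h, k. That is one component of size 5.
The largest has 5 vertices.

5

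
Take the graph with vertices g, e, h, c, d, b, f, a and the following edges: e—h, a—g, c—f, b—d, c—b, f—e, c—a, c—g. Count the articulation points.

4

Removing b increases the component count from 1 to 2, so b is a cut vertex.
Removing c increases the component count from 1 to 3, so c is a cut vertex.
Removing e increases the component count from 1 to 2, so e is a cut vertex.
Likewise f is a cut vertex.
By contrast removing d leaves 1 component; it is not a cut vertex. No other vertex is a cut vertex either.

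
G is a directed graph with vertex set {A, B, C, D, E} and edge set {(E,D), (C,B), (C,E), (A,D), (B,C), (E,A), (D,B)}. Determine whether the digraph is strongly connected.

From A we can reach every vertex (A, B, C, D, E), and every vertex can reach A (A, B, C, D, E). So the whole graph is one strongly connected component.

Yes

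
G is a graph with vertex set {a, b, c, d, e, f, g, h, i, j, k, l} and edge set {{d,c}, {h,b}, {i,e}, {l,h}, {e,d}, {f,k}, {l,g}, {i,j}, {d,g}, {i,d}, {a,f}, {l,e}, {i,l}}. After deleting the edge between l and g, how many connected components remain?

2

l and g are still connected via l-i-d-g, so the component count stays at 2.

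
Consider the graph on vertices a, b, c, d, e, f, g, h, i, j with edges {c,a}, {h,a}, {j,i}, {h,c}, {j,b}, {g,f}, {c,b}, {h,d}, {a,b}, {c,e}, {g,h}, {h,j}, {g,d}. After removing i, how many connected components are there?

1

With i gone, the remaining components are: {a, b, c, d, e, f, g, h, j}.
That is 1 component.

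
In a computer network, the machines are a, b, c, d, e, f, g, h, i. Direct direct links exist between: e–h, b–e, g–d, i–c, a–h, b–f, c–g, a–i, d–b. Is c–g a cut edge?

After removing c–g, the path c-i-a-h-e-b-d-g still connects them, so the edge is not a bridge.

No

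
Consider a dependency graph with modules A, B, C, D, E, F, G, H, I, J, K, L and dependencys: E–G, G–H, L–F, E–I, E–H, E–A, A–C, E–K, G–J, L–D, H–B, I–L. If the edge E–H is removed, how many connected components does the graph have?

1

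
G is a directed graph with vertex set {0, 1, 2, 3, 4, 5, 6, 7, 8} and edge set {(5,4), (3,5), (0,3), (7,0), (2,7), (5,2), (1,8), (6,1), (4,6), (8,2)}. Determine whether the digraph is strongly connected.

Yes

From 6 we can reach every vertex (0, 1, 2, 3, 4, 5, 6, 7, 8), and every vertex can reach 6 (0, 1, 2, 3, 4, 5, 6, 7, 8). So the whole graph is one strongly connected component.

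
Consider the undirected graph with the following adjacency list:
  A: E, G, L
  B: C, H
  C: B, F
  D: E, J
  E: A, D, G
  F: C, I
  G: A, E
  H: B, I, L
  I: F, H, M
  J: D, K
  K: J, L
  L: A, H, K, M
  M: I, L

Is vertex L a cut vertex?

Yes

Deleting L raises the number of components from 1 to 2, so L is a cut vertex.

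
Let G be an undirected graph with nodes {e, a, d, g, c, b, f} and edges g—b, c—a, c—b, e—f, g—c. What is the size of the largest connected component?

d is isolated — a component by itself.
Starting from e we can reach e, f. That is one component of size 2.
Starting from a we can reach a, b, c, g. That is one component of size 4.
The largest has 4 vertices.

4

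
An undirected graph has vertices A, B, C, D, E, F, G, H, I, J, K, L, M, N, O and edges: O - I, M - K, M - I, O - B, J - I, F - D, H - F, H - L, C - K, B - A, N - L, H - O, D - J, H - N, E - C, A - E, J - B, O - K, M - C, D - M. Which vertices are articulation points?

Removing H increases the component count from 2 to 3, so H is a cut vertex.
By contrast removing N leaves 2 components; it is not a cut vertex. No other vertex is a cut vertex either.

H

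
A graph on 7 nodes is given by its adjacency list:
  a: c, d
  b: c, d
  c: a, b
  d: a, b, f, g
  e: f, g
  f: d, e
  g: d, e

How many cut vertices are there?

1

Removing d increases the component count from 1 to 2, so d is a cut vertex.
By contrast removing g leaves 1 component; it is not a cut vertex. No other vertex is a cut vertex either.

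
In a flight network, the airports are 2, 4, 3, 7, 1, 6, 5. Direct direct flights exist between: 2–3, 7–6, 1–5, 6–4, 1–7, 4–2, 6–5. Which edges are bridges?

The edges on the cycle 1-7-6-5-1 are not bridges since each lies on that cycle.
But removing 4–2 disconnects 4 from 2; removing 6–4 disconnects 6 from 4; removing 2–3 disconnects 2 from 3 — these are bridges.

2-3, 2-4, 4-6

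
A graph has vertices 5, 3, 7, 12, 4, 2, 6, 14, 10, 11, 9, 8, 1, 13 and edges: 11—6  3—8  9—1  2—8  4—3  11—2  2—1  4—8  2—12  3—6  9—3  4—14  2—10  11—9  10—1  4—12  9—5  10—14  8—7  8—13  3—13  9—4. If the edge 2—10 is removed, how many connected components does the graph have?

1

2 and 10 are still connected via 2-1-10, so the component count stays at 1.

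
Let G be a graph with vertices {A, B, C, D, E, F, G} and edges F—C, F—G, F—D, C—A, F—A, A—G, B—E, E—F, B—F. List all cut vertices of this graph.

Removing F increases the component count from 1 to 3, so F is a cut vertex.
By contrast removing E leaves 1 component; it is not a cut vertex. No other vertex is a cut vertex either.

F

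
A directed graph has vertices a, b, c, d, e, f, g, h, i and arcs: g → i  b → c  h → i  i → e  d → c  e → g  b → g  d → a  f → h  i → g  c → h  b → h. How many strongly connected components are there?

{e, g, i} are all mutually reachable — one SCC of size 3.
{a} is an SCC by itself.
{d} is an SCC by itself.
{b} is an SCC by itself.
{f} is an SCC by itself.
(and 2 more singleton SCCs)
That gives 7 strongly connected components.

7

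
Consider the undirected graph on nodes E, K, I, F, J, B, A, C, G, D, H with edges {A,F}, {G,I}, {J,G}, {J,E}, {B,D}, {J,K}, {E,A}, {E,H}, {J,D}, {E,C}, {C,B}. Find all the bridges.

A-E, A-F, E-H, G-I, G-J, J-K

The edges on the cycle J-E-C-B-D-J are not bridges since each lies on that cycle.
But removing E–H disconnects E from H; removing J–K disconnects J from K; removing A–F disconnects A from F; removing J–G disconnects J from G — these are bridges.
In total 6 edges are bridges.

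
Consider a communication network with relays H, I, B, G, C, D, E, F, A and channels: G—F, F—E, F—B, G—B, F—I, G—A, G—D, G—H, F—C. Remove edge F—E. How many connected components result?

Before removal there is 1 component.
F—E is a bridge — removing it separates F's side from E's side.
After removal: 2 components.

2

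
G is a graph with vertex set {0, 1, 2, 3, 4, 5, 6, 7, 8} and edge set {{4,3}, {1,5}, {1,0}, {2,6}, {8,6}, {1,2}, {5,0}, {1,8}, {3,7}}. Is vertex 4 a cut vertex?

Deleting 4 leaves 2 components (was 2), so 4 is not a cut vertex.

No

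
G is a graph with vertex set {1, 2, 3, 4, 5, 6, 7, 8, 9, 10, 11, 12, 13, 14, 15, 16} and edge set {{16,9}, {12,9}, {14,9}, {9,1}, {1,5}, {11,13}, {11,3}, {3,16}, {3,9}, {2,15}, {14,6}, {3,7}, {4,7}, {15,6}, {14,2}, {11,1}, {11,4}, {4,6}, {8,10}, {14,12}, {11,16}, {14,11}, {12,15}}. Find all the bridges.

The edges on the cycle 3-16-9-3 are not bridges since each lies on that cycle.
But removing 8 - 10 disconnects 8 from 10; removing 5 - 1 disconnects 5 from 1; removing 11 - 13 disconnects 11 from 13 — these are bridges.

1-5, 10-8, 11-13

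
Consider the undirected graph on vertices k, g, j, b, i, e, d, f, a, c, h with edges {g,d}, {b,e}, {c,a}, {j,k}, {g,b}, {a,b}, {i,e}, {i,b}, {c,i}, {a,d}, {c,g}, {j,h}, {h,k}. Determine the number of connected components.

3

f is isolated — a component by itself.
Starting from h we can reach h, j, k. That is one component of size 3.
Starting from a we can reach a, b, c, d, e, g, i. That is one component of size 7.
Total: 3 components.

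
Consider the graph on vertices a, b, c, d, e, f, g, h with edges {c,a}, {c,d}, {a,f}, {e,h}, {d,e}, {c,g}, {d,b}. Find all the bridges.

removing b-d disconnects b from d; removing d-c disconnects d from c; removing a-c disconnects a from c; removing g-c disconnects g from c — these are bridges.
In total 7 edges are bridges.

a-c, a-f, b-d, c-d, c-g, d-e, e-h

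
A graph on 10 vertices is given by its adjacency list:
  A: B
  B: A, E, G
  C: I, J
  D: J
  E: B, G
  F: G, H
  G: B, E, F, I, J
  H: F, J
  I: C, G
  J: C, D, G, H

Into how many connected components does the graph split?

1

Starting from A we can reach A, B, C, D, E, F, G, H, I, J. That is one component of size 10.
Total: 1 component.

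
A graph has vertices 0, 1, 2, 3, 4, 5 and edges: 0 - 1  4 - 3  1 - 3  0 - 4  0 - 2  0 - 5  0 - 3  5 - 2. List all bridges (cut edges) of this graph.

none

The edges on the cycle 0-5-2-0 are not bridges since each lies on that cycle.
Every edge lies on some cycle, so there are no bridges.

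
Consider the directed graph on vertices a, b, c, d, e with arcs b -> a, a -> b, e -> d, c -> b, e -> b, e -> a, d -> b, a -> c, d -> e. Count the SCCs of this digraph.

{a, b, c} are all mutually reachable — one SCC of size 3.
{d, e} are all mutually reachable — one SCC of size 2.
That gives 2 strongly connected components.

2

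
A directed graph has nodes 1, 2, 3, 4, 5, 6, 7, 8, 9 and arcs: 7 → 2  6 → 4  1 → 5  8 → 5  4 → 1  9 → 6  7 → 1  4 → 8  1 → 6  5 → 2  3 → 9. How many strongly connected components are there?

7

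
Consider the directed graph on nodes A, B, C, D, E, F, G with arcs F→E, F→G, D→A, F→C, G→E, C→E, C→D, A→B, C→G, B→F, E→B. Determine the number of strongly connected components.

{A, B, C, D, E, F, G} are all mutually reachable — one SCC of size 7.
That gives 1 strongly connected component.

1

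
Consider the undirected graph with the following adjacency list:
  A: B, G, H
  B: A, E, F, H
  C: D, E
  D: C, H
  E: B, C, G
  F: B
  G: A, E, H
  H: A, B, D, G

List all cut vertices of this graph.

Removing B increases the component count from 1 to 2, so B is a cut vertex.
By contrast removing F leaves 1 component; it is not a cut vertex. No other vertex is a cut vertex either.

B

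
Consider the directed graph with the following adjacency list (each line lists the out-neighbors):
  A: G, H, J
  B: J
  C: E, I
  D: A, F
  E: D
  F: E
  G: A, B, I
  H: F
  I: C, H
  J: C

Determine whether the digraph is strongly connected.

Yes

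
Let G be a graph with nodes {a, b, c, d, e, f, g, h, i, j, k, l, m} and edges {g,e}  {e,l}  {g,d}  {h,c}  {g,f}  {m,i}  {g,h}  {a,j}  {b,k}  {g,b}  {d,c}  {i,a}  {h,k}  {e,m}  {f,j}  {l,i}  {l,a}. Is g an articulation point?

Deleting g raises the number of components from 1 to 2, so g is a cut vertex.

Yes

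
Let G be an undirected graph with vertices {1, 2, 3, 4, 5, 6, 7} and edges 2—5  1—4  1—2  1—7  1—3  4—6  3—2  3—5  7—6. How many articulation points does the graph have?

Removing 1 increases the component count from 1 to 2, so 1 is a cut vertex.
By contrast removing 3 leaves 1 component; it is not a cut vertex. No other vertex is a cut vertex either.

1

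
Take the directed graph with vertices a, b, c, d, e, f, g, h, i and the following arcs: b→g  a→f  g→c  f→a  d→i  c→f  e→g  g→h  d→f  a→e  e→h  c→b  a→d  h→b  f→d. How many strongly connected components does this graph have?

2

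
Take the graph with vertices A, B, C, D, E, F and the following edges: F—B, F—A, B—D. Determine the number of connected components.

C is isolated — a component by itself.
E is isolated — a component by itself.
Starting from A we can reach A, B, D, F. That is one component of size 4.
Total: 3 components.

3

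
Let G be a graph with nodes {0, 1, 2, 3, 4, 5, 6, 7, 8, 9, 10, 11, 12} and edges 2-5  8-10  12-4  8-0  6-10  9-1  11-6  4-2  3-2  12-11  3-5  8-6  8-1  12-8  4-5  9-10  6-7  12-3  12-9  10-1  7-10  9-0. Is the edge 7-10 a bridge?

After removing 7-10, the path 7-6-10 still connects them, so the edge is not a bridge.

No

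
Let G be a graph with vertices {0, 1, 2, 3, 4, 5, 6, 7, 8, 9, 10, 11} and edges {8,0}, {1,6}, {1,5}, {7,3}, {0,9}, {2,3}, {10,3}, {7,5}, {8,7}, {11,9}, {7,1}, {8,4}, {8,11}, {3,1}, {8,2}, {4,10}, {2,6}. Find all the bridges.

The edges on the cycle 8-0-9-11-8 are not bridges since each lies on that cycle.
Every edge lies on some cycle, so there are no bridges.

none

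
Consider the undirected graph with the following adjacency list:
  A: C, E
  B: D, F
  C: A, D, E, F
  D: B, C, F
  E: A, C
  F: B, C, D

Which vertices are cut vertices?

C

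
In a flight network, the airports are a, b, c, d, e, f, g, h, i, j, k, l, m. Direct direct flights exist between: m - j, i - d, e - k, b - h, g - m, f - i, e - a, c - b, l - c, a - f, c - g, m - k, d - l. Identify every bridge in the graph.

b-c, b-h, j-m

The edges on the cycle e-a-f-i-d-l-c-g-m-k-e are not bridges since each lies on that cycle.
But removing m - j disconnects m from j; removing b - h disconnects b from h; removing b - c disconnects b from c — these are bridges.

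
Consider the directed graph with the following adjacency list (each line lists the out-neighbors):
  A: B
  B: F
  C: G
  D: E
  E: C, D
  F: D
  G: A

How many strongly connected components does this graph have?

1

{A, B, C, D, E, F, G} are all mutually reachable — one SCC of size 7.
That gives 1 strongly connected component.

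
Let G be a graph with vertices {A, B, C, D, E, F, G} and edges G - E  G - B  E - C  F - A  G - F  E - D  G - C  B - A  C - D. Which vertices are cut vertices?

G

Removing G increases the component count from 1 to 2, so G is a cut vertex.
By contrast removing E leaves 1 component; it is not a cut vertex. No other vertex is a cut vertex either.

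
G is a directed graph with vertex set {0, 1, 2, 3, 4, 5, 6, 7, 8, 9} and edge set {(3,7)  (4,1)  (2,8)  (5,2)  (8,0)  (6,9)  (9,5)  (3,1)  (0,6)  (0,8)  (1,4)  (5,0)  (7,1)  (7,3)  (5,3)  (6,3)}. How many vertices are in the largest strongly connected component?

6

{0, 2, 5, 6, 8, 9} are all mutually reachable — one SCC of size 6.
{3, 7} are all mutually reachable — one SCC of size 2.
{1, 4} are all mutually reachable — one SCC of size 2.
The largest has 6 vertices.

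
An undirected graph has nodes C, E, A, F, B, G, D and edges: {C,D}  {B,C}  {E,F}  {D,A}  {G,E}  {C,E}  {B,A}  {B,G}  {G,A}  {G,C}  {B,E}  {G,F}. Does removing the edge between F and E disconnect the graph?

No

After removing F - E, the path F-G-E still connects them, so the edge is not a bridge.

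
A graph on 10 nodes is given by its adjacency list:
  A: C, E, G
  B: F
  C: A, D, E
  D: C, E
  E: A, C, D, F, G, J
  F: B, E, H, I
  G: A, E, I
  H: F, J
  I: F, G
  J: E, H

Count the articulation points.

Removing F increases the component count from 1 to 2, so F is a cut vertex.
By contrast removing G leaves 1 component; it is not a cut vertex. No other vertex is a cut vertex either.

1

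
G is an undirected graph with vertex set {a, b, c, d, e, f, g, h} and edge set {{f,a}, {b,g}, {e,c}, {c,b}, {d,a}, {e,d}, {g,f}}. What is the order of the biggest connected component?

h is isolated — a component by itself.
Starting from a we can reach a, b, c, d, e, f, g. That is one component of size 7.
The largest has 7 vertices.

7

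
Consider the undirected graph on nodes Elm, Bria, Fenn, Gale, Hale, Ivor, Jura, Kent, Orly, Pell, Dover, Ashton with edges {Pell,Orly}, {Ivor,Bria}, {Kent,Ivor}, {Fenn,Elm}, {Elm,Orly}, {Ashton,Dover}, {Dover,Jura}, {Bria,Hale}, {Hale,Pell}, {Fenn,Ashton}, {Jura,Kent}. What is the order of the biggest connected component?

Gale is isolated — a component by itself.
Starting from Elm we can reach Elm, Bria, Fenn, Hale, Ivor, Jura, Kent, Orly, Pell, Dover, Ashton. That is one component of size 11.
The largest has 11 vertices.

11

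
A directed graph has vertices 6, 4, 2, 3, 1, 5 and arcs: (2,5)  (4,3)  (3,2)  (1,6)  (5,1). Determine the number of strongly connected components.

6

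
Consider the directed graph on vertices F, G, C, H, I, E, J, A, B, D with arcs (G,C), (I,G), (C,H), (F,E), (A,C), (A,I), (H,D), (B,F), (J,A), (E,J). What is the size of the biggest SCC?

1

{F} is an SCC by itself.
{E} is an SCC by itself.
{J} is an SCC by itself.
{B} is an SCC by itself.
{D} is an SCC by itself.
(and 5 more singleton SCCs)
The largest has 1 vertex.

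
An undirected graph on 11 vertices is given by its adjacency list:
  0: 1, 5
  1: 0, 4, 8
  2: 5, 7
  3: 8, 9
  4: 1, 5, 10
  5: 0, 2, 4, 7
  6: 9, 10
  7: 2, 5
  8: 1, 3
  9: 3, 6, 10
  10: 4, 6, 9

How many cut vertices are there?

1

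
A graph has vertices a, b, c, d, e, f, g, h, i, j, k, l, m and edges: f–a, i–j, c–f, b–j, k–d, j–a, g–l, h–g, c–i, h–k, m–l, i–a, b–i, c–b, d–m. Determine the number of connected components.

3

e is isolated — a component by itself.
Starting from d we can reach d, g, h, k, l, m. That is one component of size 6.
Starting from a we can reach a, b, c, f, i, j. That is one component of size 6.
Total: 3 components.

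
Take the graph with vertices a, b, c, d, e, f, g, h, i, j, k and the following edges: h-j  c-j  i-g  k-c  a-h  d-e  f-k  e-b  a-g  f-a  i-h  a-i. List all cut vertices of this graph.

Removing e increases the component count from 2 to 3, so e is a cut vertex.
By contrast removing a leaves 2 components; it is not a cut vertex. No other vertex is a cut vertex either.

e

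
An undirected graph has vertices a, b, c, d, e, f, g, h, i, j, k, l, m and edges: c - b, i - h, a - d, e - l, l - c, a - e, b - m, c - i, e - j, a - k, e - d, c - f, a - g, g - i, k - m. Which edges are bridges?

The edges on the cycle a-e-l-c-b-m-k-a are not bridges since each lies on that cycle.
But removing j - e disconnects j from e; removing c - f disconnects c from f; removing h - i disconnects h from i — these are bridges.

c-f, e-j, h-i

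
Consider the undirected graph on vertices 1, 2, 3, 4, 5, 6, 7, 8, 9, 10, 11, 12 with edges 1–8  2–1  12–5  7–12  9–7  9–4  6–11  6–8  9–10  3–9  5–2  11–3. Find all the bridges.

10-9, 4-9

The edges on the cycle 6-11-3-9-7-12-5-2-1-8-6 are not bridges since each lies on that cycle.
But removing 10–9 disconnects 10 from 9; removing 4–9 disconnects 4 from 9 — these are bridges.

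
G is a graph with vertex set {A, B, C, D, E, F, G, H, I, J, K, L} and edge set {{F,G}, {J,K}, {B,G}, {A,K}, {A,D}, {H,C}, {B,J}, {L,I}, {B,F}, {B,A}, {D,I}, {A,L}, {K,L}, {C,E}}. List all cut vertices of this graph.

Removing B increases the component count from 2 to 3, so B is a cut vertex.
Removing C increases the component count from 2 to 3, so C is a cut vertex.
By contrast removing J leaves 2 components; it is not a cut vertex. No other vertex is a cut vertex either.

B, C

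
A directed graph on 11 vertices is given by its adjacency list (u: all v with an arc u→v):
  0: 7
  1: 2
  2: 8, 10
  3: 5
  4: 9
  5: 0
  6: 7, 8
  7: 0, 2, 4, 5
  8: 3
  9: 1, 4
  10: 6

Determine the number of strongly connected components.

{0, 1, 2, 3, 4, 5, 6, 7, 8, 9, 10} are all mutually reachable — one SCC of size 11.
That gives 1 strongly connected component.

1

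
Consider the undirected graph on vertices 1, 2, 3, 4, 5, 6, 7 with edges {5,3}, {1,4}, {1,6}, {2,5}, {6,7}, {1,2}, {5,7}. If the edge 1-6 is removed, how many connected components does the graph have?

1 and 6 are still connected via 1-2-5-7-6, so the component count stays at 1.

1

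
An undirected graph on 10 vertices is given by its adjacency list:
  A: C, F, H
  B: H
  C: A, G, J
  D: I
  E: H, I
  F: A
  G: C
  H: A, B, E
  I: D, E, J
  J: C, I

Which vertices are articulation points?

A, C, H, I

Removing A increases the component count from 1 to 2, so A is a cut vertex.
Removing C increases the component count from 1 to 2, so C is a cut vertex.
Removing H increases the component count from 1 to 2, so H is a cut vertex.
Likewise I is a cut vertex.
By contrast removing B leaves 1 component; it is not a cut vertex. No other vertex is a cut vertex either.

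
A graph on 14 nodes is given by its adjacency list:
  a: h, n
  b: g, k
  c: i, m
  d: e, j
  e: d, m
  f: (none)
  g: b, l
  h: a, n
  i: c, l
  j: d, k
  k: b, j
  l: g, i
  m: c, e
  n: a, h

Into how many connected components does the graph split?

3

f is isolated — a component by itself.
Starting from a we can reach a, h, n. That is one component of size 3.
Starting from b we can reach b, c, d, e, g, i, j, k, l, m. That is one component of size 10.
Total: 3 components.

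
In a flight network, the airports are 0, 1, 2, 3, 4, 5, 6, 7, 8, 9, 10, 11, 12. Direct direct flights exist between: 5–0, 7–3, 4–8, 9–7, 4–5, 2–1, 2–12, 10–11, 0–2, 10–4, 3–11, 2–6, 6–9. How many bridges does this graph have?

3

The edges on the cycle 10-4-5-0-2-6-9-7-3-11-10 are not bridges since each lies on that cycle.
But removing 12–2 disconnects 12 from 2; removing 4–8 disconnects 4 from 8; removing 2–1 disconnects 2 from 1 — these are bridges.
That makes 3 bridges.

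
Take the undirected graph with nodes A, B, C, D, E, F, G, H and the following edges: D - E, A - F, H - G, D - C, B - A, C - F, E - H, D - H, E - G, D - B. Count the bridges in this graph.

0

The edges on the cycle D-E-G-H-D are not bridges since each lies on that cycle.
Every edge lies on some cycle, so there are no bridges.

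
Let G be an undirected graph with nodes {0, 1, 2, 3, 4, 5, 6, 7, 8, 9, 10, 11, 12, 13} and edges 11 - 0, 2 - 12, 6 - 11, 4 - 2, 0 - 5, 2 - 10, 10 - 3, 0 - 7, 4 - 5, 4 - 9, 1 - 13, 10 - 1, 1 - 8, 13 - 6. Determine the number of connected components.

1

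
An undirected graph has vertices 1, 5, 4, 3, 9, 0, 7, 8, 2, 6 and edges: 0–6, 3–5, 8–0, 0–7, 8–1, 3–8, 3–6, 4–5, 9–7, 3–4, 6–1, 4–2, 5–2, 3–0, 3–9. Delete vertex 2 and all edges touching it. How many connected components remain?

1

With 2 gone, the remaining components are: {0, 1, 3, 4, 5, 6, 7, 8, 9}.
That is 1 component.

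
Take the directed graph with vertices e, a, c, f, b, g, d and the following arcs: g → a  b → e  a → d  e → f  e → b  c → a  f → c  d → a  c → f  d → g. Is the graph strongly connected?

There is no directed path from g to b, so the graph is not strongly connected.

No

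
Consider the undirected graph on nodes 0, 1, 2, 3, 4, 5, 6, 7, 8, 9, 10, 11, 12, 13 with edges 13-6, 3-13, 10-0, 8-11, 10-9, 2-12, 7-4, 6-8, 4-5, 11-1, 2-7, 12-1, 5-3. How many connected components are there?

Starting from 0 we can reach 0, 9, 10. That is one component of size 3.
Starting from 1 we can reach 1, 2, 3, 4, 5, 6, 7, 8, 11, 12, 13. That is one component of size 11.
Total: 2 components.

2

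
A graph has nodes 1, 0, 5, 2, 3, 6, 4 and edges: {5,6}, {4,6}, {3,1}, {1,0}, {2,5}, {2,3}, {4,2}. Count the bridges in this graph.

3

The edges on the cycle 4-2-5-6-4 are not bridges since each lies on that cycle.
But removing 3 - 1 disconnects 3 from 1; removing 1 - 0 disconnects 1 from 0; removing 2 - 3 disconnects 2 from 3 — these are bridges.
That makes 3 bridges.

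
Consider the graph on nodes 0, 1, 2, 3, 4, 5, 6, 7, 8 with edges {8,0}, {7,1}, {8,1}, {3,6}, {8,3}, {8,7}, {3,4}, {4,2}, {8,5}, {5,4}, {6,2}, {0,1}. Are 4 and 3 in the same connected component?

Yes

From 4 we can reach 0, 1, 2, 3, 4, 5, 6, 7, 8, which includes 3.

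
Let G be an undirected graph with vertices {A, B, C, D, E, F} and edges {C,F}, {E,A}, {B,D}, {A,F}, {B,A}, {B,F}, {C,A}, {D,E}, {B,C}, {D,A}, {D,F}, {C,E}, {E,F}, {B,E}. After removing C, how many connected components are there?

1

With C gone, the remaining components are: {A, B, D, E, F}.
That is 1 component.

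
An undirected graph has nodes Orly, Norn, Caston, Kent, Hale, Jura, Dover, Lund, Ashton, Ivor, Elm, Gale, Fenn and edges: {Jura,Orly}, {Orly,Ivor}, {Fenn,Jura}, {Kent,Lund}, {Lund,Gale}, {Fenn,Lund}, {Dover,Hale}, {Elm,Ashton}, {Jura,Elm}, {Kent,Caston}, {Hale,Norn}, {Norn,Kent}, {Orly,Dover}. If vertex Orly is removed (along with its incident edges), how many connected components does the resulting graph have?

2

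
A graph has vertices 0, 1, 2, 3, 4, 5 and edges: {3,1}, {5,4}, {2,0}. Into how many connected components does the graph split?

Starting from 4 we can reach 4, 5. That is one component of size 2.
Starting from 1 we can reach 1, 3. That is one component of size 2.
Starting from 0 we can reach 0, 2. That is one component of size 2.
Total: 3 components.

3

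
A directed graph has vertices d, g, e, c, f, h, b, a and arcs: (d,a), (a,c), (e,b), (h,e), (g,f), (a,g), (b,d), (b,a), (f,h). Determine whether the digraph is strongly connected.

There is no directed path from c to g, so the graph is not strongly connected.

No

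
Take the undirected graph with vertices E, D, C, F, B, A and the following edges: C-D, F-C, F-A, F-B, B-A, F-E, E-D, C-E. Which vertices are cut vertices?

Removing F increases the component count from 1 to 2, so F is a cut vertex.
By contrast removing D leaves 1 component; it is not a cut vertex. No other vertex is a cut vertex either.

F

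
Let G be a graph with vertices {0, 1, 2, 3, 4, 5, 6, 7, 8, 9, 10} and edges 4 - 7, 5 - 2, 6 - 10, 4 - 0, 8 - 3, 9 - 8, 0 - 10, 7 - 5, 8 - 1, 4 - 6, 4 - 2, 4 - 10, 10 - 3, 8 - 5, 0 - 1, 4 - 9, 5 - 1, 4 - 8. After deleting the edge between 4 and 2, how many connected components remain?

4 and 2 are still connected via 4-7-5-2, so the component count stays at 1.

1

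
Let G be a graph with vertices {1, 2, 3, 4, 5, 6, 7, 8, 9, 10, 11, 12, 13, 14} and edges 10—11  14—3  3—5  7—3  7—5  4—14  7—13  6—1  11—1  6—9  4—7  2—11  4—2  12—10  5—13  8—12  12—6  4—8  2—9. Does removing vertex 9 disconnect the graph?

Deleting 9 leaves 1 component (was 1) (its neighbors 2, 6 remain connected to each other), so 9 is not a cut vertex.

No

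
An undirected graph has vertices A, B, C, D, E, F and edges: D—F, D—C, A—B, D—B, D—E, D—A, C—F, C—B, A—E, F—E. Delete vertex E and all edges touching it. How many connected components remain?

With E gone, the remaining components are: {A, B, C, D, F}.
That is 1 component.

1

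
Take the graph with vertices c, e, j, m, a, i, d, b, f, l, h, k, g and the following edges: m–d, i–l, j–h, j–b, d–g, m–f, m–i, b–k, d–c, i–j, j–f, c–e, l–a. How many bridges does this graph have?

9

The edges on the cycle m-i-j-f-m are not bridges since each lies on that cycle.
But removing m–d disconnects m from d; removing b–k disconnects b from k; removing d–g disconnects d from g; removing c–e disconnects c from e — these are bridges.
In total 9 edges are bridges.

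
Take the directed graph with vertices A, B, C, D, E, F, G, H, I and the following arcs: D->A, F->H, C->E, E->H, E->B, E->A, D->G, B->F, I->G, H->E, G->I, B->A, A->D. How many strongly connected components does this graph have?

{B, E, F, H} are all mutually reachable — one SCC of size 4.
{G, I} are all mutually reachable — one SCC of size 2.
{A, D} are all mutually reachable — one SCC of size 2.
{C} is an SCC by itself.
That gives 4 strongly connected components.

4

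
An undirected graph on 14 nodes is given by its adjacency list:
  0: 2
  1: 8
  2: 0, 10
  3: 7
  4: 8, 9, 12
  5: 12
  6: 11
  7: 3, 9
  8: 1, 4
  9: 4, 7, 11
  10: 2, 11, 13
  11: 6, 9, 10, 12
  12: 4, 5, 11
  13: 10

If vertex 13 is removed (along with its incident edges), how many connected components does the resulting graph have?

1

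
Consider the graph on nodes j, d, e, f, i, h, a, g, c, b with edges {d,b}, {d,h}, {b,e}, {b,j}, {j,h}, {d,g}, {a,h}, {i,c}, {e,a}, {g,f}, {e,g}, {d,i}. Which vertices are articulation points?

Removing d increases the component count from 1 to 2, so d is a cut vertex.
Removing g increases the component count from 1 to 2, so g is a cut vertex.
Removing i increases the component count from 1 to 2, so i is a cut vertex.
By contrast removing f leaves 1 component; it is not a cut vertex. No other vertex is a cut vertex either.

d, g, i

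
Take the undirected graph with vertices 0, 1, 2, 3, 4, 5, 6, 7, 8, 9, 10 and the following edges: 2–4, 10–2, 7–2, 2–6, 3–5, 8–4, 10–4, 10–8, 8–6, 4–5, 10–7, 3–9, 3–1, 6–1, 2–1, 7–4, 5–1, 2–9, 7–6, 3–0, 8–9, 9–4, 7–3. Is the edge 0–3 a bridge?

Yes

Removing 0–3 leaves no path between 0 and 3: the component count goes from 1 to 2. So it is a bridge.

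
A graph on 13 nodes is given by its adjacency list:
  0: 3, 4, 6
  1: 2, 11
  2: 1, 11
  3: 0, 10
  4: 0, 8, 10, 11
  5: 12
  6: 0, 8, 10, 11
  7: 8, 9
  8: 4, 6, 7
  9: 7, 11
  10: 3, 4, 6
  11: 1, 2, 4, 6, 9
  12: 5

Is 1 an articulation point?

Deleting 1 leaves 2 components (was 2), so 1 is not a cut vertex.

No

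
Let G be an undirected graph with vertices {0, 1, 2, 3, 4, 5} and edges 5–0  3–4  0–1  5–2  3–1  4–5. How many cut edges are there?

1

The edges on the cycle 3-4-5-0-1-3 are not bridges since each lies on that cycle.
But removing 5–2 disconnects 5 from 2 — this is a bridge.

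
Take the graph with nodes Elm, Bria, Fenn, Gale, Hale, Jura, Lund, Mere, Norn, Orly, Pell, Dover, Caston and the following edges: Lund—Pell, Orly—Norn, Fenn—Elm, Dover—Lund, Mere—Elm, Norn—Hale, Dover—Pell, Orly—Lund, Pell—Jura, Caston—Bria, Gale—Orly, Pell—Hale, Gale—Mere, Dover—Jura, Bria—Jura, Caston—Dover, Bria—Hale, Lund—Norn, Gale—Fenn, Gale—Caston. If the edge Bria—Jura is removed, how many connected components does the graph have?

1

Bria and Jura are still connected via Bria-Caston-Dover-Jura, so the component count stays at 1.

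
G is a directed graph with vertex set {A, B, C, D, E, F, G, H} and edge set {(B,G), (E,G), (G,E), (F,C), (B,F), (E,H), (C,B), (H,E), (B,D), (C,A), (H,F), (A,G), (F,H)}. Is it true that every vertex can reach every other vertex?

There is no directed path from D to A, so the graph is not strongly connected.

No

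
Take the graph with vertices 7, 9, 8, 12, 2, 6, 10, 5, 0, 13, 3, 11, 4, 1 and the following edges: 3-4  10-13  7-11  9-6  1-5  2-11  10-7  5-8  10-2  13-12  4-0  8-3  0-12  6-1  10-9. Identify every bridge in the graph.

The edges on the cycle 10-9-6-1-5-8-3-4-0-12-13-10 are not bridges since each lies on that cycle.
Every edge lies on some cycle, so there are no bridges.

none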